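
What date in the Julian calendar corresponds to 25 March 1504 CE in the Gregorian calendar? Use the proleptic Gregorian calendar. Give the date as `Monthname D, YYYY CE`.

March 15, 1504 CE

The Julian–Gregorian offset here is 10 days (Julian trailing).
25 March 1504 Gregorian − 10 days → 15 March 1504 Julian.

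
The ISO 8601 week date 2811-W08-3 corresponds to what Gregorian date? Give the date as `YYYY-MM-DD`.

2811-02-23

ISO week 1 of 2811 is the week containing the first Thursday of 2811.
Week 8, day 3 (Wednesday) lands on 2811-02-23.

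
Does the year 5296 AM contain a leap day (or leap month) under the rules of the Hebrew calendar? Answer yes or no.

Hebrew year 5296 is year 14 of its 19-year Metonic cycle; leap years are at positions 3, 6, 8, 11, 14, 17, 19, so it is a leap year (13 months).

yes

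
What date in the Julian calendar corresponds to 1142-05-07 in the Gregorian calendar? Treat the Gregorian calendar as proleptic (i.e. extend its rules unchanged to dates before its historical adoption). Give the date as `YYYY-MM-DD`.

The Julian–Gregorian offset here is 7 days (Julian trailing).
7 May 1142 Gregorian − 7 days → 30 April 1142 Julian.

1142-04-30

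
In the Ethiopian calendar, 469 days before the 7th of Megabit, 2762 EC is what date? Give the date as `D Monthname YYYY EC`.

JDN of the 7th of Megabit, 2762 EC = 2732862.
2732862 − 469 = 2732393.
JDN 2732393 in the Ethiopian calendar is 23 Hidar 2761 EC.

23 Hidar 2761 EC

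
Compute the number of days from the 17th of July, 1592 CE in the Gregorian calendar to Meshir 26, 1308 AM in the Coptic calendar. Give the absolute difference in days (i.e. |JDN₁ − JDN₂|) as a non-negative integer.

JDN of the first date = 2302724.
JDN of the second date = 2302587.
|2302587 − 2302724| = 137.

137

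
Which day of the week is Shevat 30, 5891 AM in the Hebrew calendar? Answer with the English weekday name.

Equivalently 27 February 2131 Gregorian, JDN 2499449.
JDN 2499449 mod 7 = 1, and JDN 0 was a Monday, so this is a Tuesday.

Tuesday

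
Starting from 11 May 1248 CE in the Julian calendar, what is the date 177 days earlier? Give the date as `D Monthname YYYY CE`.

The starting date is JDN 2177021; 2177021 − 177 = 2176844.
JDN 2176844 corresponds to 16 November 1247 CE.

16 November 1247 CE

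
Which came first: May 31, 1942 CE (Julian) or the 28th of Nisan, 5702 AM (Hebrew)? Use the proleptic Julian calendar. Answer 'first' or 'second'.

second

The two dates have Julian Day Numbers 2430524 and 2430465 respectively.
Since 2430465 < 2430524, the second date comes first.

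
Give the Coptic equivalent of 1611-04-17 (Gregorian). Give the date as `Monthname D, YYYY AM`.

Parmouti 12, 1327 AM

Both dates share Julian Day Number 2309572; in the Coptic calendar that is 12 Parmouti 1327 AM.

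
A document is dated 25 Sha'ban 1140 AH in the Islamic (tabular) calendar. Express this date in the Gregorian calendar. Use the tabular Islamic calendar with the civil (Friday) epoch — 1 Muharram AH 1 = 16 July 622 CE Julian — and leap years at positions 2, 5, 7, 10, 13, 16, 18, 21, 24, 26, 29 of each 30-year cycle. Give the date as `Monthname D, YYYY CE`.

April 6, 1728 CE

Julian Day Number of the source date = 2352295.
Converting JDN 2352295 to the Gregorian calendar gives 6 April 1728 CE.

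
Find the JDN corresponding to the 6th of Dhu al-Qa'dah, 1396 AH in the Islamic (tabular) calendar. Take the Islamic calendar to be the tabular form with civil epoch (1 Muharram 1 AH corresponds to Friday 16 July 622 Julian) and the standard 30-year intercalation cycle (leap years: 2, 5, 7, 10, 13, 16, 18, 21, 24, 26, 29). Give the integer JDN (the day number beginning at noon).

2443081

In the Gregorian calendar the same day is 29 October 1976.
JDN 2451545 is 1 January 2000 CE (Gregorian); the target day is −8464 days from there, so JDN = 2443081.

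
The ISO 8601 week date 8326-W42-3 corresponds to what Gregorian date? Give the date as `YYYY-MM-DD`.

ISO week 1 of 8326 is the week containing the first Thursday of 8326.
Week 42, day 3 (Wednesday) lands on 8326-10-20.

8326-10-20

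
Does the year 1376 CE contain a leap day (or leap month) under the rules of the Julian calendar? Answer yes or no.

1376 mod 4 = 0, so it is a leap year in the Julian calendar.

yes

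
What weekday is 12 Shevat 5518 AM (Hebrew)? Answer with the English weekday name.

In the Gregorian calendar this is 21 January 1758 (JDN 2363177).
JDN 2363177 mod 7 = 5, and JDN 0 was a Monday, so this is a Saturday.

Saturday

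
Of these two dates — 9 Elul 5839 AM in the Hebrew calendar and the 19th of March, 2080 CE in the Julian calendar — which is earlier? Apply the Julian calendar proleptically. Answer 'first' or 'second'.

Converting both to JDN: 2480647 vs 2480856; the smaller is the first.

first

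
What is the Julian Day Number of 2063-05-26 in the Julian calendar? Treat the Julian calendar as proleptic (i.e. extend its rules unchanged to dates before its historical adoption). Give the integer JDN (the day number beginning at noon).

2474714

In the Gregorian calendar the same day is 8 June 2063.
JDN 2451545 is 1 January 2000 CE (Gregorian); the target day is +23169 days from there, so JDN = 2474714.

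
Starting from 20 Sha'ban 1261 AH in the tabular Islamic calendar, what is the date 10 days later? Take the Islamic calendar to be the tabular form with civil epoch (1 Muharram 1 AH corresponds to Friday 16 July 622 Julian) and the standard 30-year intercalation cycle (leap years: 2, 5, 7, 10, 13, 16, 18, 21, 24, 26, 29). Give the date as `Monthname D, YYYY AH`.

Counting 10 days forward from JDN 2395168 reaches JDN 2395178, which is Ramadan 1, 1261 AH.

Ramadan 1, 1261 AH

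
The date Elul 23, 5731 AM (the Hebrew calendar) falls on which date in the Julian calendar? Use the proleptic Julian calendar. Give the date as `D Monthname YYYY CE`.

31 August 1971 CE

The source date corresponds to 13 September 1971 in the Gregorian calendar (JDN 2441208).
That day falls on 31 August 1971 CE in the Julian calendar.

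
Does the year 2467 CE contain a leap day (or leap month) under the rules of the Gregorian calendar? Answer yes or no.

no

2467 is not divisible by 4, so it is a common year.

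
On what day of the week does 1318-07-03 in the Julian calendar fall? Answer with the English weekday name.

Monday

This is JDN 2202641 (11 July 1318 Gregorian).
JDN 2202641 mod 7 = 0, and JDN 0 was a Monday, so this is a Monday.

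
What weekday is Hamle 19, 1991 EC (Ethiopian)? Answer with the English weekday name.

This is JDN 2451386 (26 July 1999 Gregorian).
JDN 2451386 mod 7 = 0, and JDN 0 was a Monday, so this is a Monday.

Monday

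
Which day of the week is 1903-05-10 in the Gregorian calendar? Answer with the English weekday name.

Sunday

2416245 ≡ 6 (mod 7); counting from Monday = 0 gives Sunday.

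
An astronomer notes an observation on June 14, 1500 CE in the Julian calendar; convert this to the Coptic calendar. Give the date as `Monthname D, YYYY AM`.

Both dates share Julian Day Number 2269098; in the Coptic calendar that is 20 Paoni 1216 AM.

Paoni 20, 1216 AM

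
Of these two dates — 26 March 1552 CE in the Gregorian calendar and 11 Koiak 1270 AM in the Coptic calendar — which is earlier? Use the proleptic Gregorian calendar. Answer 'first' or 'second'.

first

Converting both to JDN: 2288001 vs 2288632; the smaller is the first.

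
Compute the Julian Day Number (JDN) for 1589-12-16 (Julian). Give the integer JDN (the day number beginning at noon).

2301790

Equivalently 26 December 1589 (Gregorian).
JDN 2299161 is 15 October 1582 CE (Gregorian); the target day is +2629 days from there, so JDN = 2301790.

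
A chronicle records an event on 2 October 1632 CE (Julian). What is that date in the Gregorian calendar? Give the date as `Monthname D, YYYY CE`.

October 12, 1632 CE

For dates in this range the Gregorian date is 10 days ahead of the Julian.
2 October 1632 Julian + 10 days → 12 October 1632 Gregorian.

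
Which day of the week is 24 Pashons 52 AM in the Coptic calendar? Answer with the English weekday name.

This is JDN 1843921 (20 May 336 Gregorian).
JDN 1843921 mod 7 = 2, and JDN 0 was a Monday, so this is a Wednesday.

Wednesday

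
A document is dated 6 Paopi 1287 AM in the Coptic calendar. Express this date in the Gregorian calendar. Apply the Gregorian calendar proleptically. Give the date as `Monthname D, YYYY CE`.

October 13, 1570 CE

Both dates share Julian Day Number 2294776; in the Gregorian calendar that is 13 October 1570 CE.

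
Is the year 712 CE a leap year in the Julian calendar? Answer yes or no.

712 mod 4 = 0, so it is a leap year in the Julian calendar.

yes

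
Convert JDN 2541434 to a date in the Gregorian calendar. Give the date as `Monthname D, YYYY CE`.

Counting from JDN 2299161 = 15 Oct 1582 gives an offset of 242273 days.

February 9, 2246 CE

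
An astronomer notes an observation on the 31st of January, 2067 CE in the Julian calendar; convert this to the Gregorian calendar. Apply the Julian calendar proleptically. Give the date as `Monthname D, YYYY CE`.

February 13, 2067 CE

At this point the Julian calendar is 13 days behind the Gregorian.
31 January 2067 Julian + 13 days → 13 February 2067 Gregorian.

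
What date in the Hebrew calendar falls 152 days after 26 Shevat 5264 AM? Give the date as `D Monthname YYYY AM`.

Counting 152 days forward from JDN 2270435 reaches JDN 2270587, which is 1 Av 5264 AM.

1 Av 5264 AM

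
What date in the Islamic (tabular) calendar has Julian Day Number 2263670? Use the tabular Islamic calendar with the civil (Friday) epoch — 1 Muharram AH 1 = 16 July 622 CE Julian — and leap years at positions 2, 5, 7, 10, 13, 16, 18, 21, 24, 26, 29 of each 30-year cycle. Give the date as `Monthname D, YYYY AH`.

Rajab 22, 890 AH

The proleptic Gregorian equivalent of JDN 2263670 is 13 August 1485.
In the tabular Islamic calendar that day is Rajab 22, 890 AH.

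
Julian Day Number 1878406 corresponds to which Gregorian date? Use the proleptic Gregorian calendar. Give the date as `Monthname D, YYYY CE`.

Counting from JDN 2299161 = 15 Oct 1582 gives an offset of -420755 days.

October 19, 430 CE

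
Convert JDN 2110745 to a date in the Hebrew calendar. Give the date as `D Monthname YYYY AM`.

JDN 2110745 is 3 December 1066 in the proleptic Gregorian calendar.
In the Hebrew calendar that day is 6 Kislev 4827 AM.

6 Kislev 4827 AM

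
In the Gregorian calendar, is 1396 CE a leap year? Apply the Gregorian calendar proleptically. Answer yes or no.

1396 is divisible by 4 and not by 100, so it is a leap year.

yes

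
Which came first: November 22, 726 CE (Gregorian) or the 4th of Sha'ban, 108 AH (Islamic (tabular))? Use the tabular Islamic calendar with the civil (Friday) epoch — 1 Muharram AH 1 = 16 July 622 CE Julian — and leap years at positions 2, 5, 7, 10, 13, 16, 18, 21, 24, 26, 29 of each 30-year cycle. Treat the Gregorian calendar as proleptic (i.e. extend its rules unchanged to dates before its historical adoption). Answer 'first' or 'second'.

first

First date → JDN 1986551; second date → JDN 1986567.
JDN 1986551 < JDN 1986567, so the first date is earlier.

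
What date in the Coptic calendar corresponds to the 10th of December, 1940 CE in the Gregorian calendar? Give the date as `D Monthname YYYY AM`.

Both dates share Julian Day Number 2429974; in the Coptic calendar that is 1 Koiak 1657 AM.

1 Koiak 1657 AM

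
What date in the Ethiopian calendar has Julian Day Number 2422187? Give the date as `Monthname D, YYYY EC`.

The Gregorian equivalent of JDN 2422187 is 16 August 1919.
In the Ethiopian calendar that day is Nehase 10, 1911 EC.

Nehase 10, 1911 EC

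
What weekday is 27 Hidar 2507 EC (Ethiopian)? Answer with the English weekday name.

Equivalently 10 December 2514 Gregorian, JDN 2639623.
JDN 2639623 mod 7 = 0, and JDN 0 was a Monday, so this is a Monday.

Monday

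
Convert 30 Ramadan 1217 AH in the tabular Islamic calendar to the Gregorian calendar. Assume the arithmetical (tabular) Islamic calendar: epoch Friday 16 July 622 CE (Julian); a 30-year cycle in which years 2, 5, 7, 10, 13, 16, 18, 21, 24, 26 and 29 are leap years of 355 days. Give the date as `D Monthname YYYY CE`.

24 January 1803 CE

Julian Day Number of the source date = 2379615.
Converting JDN 2379615 to the Gregorian calendar gives 24 January 1803 CE.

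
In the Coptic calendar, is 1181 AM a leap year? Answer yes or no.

1181 mod 4 = 1; in the Coptic calendar a year is leap when year mod 4 = 3, so it is a common year.

no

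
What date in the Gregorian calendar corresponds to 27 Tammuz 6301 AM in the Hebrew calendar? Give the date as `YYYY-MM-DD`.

2541-07-23

Both dates share Julian Day Number 2649345; in the Gregorian calendar that is 23 July 2541 CE.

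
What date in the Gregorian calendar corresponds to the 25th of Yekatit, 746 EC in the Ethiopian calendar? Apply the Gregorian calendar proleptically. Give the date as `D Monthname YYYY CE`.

Julian Day Number of the source date = 1996506.
Converting JDN 1996506 to the Gregorian calendar gives 23 February 754 CE.

23 February 754 CE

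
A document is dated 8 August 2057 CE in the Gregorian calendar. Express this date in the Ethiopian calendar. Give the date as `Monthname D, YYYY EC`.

Julian Day Number of the source date = 2472584.
Converting JDN 2472584 to the Ethiopian calendar gives 2 Nehase 2049 EC.

Nehase 2, 2049 EC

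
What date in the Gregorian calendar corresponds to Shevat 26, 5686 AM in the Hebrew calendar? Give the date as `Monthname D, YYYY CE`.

February 10, 1926 CE

Both dates share Julian Day Number 2424557; in the Gregorian calendar that is 10 February 1926 CE.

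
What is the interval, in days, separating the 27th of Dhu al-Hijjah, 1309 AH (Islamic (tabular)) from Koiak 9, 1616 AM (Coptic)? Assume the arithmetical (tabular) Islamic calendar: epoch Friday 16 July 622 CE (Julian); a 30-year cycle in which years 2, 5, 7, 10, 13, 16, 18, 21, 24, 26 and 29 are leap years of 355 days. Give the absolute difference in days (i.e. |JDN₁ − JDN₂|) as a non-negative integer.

First date → JDN 2412303; second date → JDN 2415007.
The interval is |2412303 − 2415007| = 2704 days.

2704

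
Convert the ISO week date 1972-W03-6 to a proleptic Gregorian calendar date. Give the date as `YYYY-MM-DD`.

ISO week 1 of 1972 is the week containing the first Thursday of 1972.
Week 3, day 6 (Saturday) lands on 1972-01-22.

1972-01-22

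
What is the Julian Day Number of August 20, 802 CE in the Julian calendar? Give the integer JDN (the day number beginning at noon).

In the proleptic Gregorian calendar the same day is 24 August 802.
JDN 2299161 is 15 October 1582 CE (Gregorian); the target day is −284941 days from there, so JDN = 2014220.

2014220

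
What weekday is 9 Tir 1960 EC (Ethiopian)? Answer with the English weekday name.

This is JDN 2439874 (18 January 1968 Gregorian).
Since JDN mod 7 = 3 (0 = Monday), the day is Thursday.

Thursday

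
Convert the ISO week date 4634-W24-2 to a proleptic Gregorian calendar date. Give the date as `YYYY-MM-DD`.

ISO week 1 of 4634 is the week containing the first Thursday of 4634.
Week 24, day 2 (Tuesday) lands on 4634-06-10.

4634-06-10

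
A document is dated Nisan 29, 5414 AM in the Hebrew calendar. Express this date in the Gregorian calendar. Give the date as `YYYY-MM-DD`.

1654-04-16

Julian Day Number of the source date = 2325277.
Converting JDN 2325277 to the Gregorian calendar gives 16 April 1654 CE.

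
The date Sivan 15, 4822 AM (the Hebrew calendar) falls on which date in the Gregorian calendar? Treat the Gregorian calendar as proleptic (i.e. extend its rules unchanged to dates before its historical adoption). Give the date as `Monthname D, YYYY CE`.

June 1, 1062 CE

Julian Day Number of the source date = 2109099.
Converting JDN 2109099 to the Gregorian calendar gives 1 June 1062 CE.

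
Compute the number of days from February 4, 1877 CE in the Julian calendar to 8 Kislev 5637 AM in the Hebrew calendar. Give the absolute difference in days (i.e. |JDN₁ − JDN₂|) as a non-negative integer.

84

First date → JDN 2406667; second date → JDN 2406583.
The interval is |2406667 − 2406583| = 84 days.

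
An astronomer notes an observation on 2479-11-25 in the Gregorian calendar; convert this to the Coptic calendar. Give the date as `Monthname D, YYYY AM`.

Both dates share Julian Day Number 2626825; in the Coptic calendar that is 12 Hathor 2196 AM.

Hathor 12, 2196 AM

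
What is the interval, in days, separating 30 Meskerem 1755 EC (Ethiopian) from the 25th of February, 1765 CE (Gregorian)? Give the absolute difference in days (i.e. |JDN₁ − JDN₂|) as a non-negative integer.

871

JDN of the first date = 2364898.
JDN of the second date = 2365769.
|2365769 − 2364898| = 871.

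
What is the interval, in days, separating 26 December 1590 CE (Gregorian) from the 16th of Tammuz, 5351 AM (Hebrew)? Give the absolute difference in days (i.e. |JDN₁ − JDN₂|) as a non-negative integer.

First date → JDN 2302155; second date → JDN 2302349.
The interval is |2302155 − 2302349| = 194 days.

194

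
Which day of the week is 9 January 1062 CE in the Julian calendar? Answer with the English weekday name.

This is JDN 2108962 (15 January 1062 Gregorian).
2108962 ≡ 2 (mod 7); counting from Monday = 0 gives Wednesday.

Wednesday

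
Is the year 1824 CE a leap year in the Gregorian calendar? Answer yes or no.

1824 is divisible by 4 and not by 100, so it is a leap year.

yes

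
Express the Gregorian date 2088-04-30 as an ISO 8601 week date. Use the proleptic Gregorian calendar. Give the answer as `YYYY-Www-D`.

2088-W18-5

The weekday is Friday (ISO weekday 5).
That Friday belongs to ISO week 18 of ISO year 2088.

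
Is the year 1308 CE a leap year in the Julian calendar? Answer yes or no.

1308 mod 4 = 0, so it is a leap year in the Julian calendar.

yes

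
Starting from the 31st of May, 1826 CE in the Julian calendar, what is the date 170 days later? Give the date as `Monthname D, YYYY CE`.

Counting 170 days forward from JDN 2388155 reaches JDN 2388325, which is November 17, 1826 CE.

November 17, 1826 CE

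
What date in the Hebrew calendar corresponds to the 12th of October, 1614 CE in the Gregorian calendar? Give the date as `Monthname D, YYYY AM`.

Cheshvan 9, 5375 AM

Both dates share Julian Day Number 2310846; in the Hebrew calendar that is 9 Cheshvan 5375 AM.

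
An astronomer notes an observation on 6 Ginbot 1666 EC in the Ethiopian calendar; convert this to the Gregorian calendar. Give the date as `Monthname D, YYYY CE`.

May 11, 1674 CE

Both dates share Julian Day Number 2332607; in the Gregorian calendar that is 11 May 1674 CE.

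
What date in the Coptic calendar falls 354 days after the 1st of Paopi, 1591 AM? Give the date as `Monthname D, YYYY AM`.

Thout 19, 1592 AM

JDN of the 1st of Paopi, 1591 AM = 2405807.
2405807 + 354 = 2406161.
JDN 2406161 in the Coptic calendar is Thout 19, 1592 AM.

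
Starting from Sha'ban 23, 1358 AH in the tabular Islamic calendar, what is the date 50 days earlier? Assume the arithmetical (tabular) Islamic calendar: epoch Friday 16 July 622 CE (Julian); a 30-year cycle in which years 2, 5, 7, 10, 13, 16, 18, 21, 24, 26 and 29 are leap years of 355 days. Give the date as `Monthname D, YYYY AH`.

Rajab 3, 1358 AH

Counting 50 days back from JDN 2429545 reaches JDN 2429495, which is Rajab 3, 1358 AH.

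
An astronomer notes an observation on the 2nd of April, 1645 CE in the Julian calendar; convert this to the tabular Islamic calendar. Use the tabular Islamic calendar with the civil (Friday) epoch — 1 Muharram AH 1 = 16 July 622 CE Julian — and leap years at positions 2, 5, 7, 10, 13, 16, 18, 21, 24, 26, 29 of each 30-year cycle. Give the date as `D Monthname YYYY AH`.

15 Safar 1055 AH

Both dates share Julian Day Number 2321986; in the tabular Islamic calendar that is 15 Safar 1055 AH.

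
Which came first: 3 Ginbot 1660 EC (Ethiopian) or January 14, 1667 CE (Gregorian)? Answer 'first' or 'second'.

second

The two dates have Julian Day Numbers 2330413 and 2329933 respectively.
Since 2329933 < 2330413, the second date comes first.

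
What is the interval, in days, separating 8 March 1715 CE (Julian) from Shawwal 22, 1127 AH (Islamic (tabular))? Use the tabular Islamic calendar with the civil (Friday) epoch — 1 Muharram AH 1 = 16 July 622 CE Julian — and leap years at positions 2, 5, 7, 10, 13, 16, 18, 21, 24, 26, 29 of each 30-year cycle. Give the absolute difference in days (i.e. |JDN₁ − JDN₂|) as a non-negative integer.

216

First date → JDN 2347528; second date → JDN 2347744.
The interval is |2347528 − 2347744| = 216 days.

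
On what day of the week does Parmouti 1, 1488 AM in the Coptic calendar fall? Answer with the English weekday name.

Tuesday

This is JDN 2368367 (7 April 1772 Gregorian).
2368367 ≡ 1 (mod 7); counting from Monday = 0 gives Tuesday.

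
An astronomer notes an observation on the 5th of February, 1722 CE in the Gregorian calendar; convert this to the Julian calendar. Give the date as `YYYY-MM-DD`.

1722-01-25

At this point the Julian calendar is 11 days behind the Gregorian.
5 February 1722 Gregorian − 11 days → 25 January 1722 Julian.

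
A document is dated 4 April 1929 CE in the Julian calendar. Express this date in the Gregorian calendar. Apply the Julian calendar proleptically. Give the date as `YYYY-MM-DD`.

The Julian–Gregorian offset here is 13 days (Julian trailing).
4 April 1929 Julian + 13 days → 17 April 1929 Gregorian.

1929-04-17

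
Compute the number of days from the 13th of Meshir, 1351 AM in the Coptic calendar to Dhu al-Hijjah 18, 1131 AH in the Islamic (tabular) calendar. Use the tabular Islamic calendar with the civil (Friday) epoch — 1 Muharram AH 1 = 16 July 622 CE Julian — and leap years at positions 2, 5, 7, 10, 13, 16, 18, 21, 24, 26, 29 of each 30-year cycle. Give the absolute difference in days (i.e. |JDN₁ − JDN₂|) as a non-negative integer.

JDN of the first date = 2318279.
JDN of the second date = 2349216.
|2349216 − 2318279| = 30937.

30937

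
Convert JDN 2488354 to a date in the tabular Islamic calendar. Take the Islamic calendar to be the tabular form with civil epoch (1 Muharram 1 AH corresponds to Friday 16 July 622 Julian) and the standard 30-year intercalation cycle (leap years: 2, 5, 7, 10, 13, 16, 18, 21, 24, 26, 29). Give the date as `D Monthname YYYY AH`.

The Gregorian equivalent of JDN 2488354 is 12 October 2100.
In the tabular Islamic calendar that day is 8 Sha'ban 1524 AH.

8 Sha'ban 1524 AH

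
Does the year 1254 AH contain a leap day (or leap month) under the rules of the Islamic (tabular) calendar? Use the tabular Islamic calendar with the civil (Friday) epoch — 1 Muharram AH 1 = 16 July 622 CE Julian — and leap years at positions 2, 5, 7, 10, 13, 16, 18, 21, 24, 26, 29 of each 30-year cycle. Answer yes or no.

yes

Year 1254 AH is year 24 of its 30-year cycle; leap positions are 2, 5, 7, 10, 13, 16, 18, 21, 24, 26, 29, so it is a leap year (355 days).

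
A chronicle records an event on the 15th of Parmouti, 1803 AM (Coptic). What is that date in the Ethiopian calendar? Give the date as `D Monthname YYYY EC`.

15 Miyazya 2079 EC

Julian Day Number of the source date = 2483434.
Converting JDN 2483434 to the Ethiopian calendar gives 15 Miyazya 2079 EC.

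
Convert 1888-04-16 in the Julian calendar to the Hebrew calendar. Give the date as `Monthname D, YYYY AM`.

Both dates share Julian Day Number 2410756; in the Hebrew calendar that is 17 Iyar 5648 AM.

Iyar 17, 5648 AM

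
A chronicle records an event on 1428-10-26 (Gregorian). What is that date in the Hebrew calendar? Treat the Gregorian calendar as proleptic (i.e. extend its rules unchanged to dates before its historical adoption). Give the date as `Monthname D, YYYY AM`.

Cheshvan 7, 5189 AM

Julian Day Number of the source date = 2242925.
Converting JDN 2242925 to the Hebrew calendar gives 7 Cheshvan 5189 AM.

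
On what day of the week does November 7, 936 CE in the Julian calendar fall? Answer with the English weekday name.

In the proleptic Gregorian calendar this is 12 November 936 (JDN 2063243).
JDN 2063243 mod 7 = 0, and JDN 0 was a Monday, so this is a Monday.

Monday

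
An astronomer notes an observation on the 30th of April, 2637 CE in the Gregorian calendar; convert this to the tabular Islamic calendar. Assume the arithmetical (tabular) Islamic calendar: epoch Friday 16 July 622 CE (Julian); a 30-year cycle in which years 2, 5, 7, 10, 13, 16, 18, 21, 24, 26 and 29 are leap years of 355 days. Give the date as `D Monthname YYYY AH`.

Julian Day Number of the source date = 2684324.
Converting JDN 2684324 to the tabular Islamic calendar gives 13 Sha'ban 2077 AH.

13 Sha'ban 2077 AH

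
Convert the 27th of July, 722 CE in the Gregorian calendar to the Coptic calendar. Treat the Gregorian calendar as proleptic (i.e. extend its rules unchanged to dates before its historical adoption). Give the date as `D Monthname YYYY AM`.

29 Epip 438 AM

Julian Day Number of the source date = 1984972.
Converting JDN 1984972 to the Coptic calendar gives 29 Epip 438 AM.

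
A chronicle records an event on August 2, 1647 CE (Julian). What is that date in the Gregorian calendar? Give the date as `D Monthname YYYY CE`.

For dates in this range the Gregorian date is 10 days ahead of the Julian.
2 August 1647 Julian + 10 days → 12 August 1647 Gregorian.

12 August 1647 CE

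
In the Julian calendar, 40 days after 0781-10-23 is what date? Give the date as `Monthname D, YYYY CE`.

JDN of 0781-10-23 = 2006614.
2006614 + 40 = 2006654.
JDN 2006654 in the Julian calendar is December 2, 781 CE.

December 2, 781 CE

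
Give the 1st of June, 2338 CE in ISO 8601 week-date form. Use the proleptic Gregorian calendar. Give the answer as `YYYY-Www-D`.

The weekday is Wednesday (ISO weekday 3).
That Wednesday belongs to ISO week 22 of ISO year 2338.

2338-W22-3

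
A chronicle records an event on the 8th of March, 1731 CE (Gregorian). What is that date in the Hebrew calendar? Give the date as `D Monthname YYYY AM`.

30 Adar I 5491 AM

Both dates share Julian Day Number 2353361; in the Hebrew calendar that is 30 Adar I 5491 AM.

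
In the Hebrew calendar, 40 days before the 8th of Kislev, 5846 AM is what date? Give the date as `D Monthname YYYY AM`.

Counting 40 days back from JDN 2482920 reaches JDN 2482880, which is 27 Tishrei 5846 AM.

27 Tishrei 5846 AM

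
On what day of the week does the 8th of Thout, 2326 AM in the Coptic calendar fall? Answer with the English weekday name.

Equivalently 23 September 2609 Gregorian, JDN 2674243.
Since JDN mod 7 = 5 (0 = Monday), the day is Saturday.

Saturday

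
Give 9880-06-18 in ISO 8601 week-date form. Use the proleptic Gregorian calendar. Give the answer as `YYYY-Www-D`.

9880-W25-5

The weekday is Friday (ISO weekday 5).
That Friday belongs to ISO week 25 of ISO year 9880.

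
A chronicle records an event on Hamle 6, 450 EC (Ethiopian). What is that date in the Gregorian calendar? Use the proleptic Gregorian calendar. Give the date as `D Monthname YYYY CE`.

1 July 458 CE

Both dates share Julian Day Number 1888523; in the Gregorian calendar that is 1 July 458 CE.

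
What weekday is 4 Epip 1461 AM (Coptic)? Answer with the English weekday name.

Friday

Equivalently 9 July 1745 Gregorian, JDN 2358598.
2358598 ≡ 4 (mod 7); counting from Monday = 0 gives Friday.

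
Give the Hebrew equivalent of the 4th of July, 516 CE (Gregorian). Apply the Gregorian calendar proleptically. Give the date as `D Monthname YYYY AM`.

17 Tammuz 4276 AM

Both dates share Julian Day Number 1909710; in the Hebrew calendar that is 17 Tammuz 4276 AM.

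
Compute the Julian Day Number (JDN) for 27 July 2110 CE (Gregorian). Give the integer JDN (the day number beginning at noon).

JDN 2400001 is 17 November 1858 CE (Gregorian), MJD 0; the target day is +91928 days from there, so JDN = 2491929.

2491929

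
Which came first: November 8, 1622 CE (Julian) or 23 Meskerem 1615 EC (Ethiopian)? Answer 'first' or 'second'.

The two dates have Julian Day Numbers 2313805 and 2313756 respectively.
Since 2313756 < 2313805, the second date comes first.

second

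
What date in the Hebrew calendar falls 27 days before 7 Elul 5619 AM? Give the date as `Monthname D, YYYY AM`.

JDN of 7 Elul 5619 AM = 2400294.
2400294 − 27 = 2400267.
JDN 2400267 in the Hebrew calendar is Av 10, 5619 AM.

Av 10, 5619 AM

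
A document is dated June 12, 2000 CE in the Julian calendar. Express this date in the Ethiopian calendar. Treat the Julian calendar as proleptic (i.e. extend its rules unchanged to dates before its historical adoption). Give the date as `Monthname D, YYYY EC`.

The source date corresponds to 25 June 2000 in the Gregorian calendar (JDN 2451721).
That day falls on 18 Sene 1992 EC in the Ethiopian calendar.

Sene 18, 1992 EC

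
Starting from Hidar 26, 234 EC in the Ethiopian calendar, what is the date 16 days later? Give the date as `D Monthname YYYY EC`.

The starting date is JDN 1809409; 1809409 + 16 = 1809425.
JDN 1809425 corresponds to 12 Tahsas 234 EC.

12 Tahsas 234 EC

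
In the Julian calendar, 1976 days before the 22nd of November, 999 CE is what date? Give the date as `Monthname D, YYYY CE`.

June 25, 994 CE

Counting 1976 days back from JDN 2086268 reaches JDN 2084292, which is June 25, 994 CE.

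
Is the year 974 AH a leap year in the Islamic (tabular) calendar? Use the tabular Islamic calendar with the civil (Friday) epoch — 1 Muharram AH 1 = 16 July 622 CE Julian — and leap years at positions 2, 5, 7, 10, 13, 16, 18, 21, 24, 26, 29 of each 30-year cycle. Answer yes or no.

Year 974 AH is year 14 of its 30-year cycle; leap positions are 2, 5, 7, 10, 13, 16, 18, 21, 24, 26, 29, so it is a common year (354 days).

no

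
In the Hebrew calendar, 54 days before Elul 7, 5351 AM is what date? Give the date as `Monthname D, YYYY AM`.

Tammuz 12, 5351 AM

JDN of Elul 7, 5351 AM = 2302399.
2302399 − 54 = 2302345.
JDN 2302345 in the Hebrew calendar is Tammuz 12, 5351 AM.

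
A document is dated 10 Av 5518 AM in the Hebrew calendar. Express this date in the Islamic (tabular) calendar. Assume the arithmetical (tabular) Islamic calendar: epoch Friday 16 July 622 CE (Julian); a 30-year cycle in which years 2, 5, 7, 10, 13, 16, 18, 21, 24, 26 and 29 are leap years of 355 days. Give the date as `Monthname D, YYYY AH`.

Julian Day Number of the source date = 2363382.
Converting JDN 2363382 to the tabular Islamic calendar gives 9 Dhu al-Hijjah 1171 AH.

Dhu al-Hijjah 9, 1171 AH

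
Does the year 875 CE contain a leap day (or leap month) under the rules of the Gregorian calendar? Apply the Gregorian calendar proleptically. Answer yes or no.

875 is not divisible by 4, so it is a common year.

no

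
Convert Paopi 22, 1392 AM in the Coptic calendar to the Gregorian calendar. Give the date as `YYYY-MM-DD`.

Both dates share Julian Day Number 2333144; in the Gregorian calendar that is 30 October 1675 CE.

1675-10-30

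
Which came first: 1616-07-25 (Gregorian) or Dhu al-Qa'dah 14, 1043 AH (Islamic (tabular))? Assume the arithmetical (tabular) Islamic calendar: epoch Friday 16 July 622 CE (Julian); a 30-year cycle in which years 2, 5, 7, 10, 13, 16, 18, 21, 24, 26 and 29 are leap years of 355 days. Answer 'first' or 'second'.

first

First date → JDN 2311498; second date → JDN 2317998.
JDN 2311498 < JDN 2317998, so the first date is earlier.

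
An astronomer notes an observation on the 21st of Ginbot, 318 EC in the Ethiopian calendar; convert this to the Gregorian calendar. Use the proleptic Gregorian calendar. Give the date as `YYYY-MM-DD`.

Julian Day Number of the source date = 1840265.
Converting JDN 1840265 to the Gregorian calendar gives 17 May 326 CE.

0326-05-17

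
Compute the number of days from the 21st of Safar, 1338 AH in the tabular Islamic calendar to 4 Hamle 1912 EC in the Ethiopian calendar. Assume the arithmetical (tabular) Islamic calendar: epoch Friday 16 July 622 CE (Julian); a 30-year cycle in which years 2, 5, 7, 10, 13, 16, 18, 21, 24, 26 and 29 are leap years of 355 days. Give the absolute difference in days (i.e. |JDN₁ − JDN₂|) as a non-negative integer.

First date → JDN 2422278; second date → JDN 2422517.
The interval is |2422278 − 2422517| = 239 days.

239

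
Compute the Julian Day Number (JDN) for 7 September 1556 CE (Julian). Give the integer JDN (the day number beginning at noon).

In the proleptic Gregorian calendar the same day is 17 September 1556.
JDN 2400001 is 17 November 1858 CE (Gregorian), MJD 0; the target day is −110364 days from there, so JDN = 2289637.

2289637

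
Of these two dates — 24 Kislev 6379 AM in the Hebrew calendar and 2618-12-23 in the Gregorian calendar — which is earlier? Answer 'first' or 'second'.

first

First date → JDN 2677602; second date → JDN 2677621.
JDN 2677602 < JDN 2677621, so the first date is earlier.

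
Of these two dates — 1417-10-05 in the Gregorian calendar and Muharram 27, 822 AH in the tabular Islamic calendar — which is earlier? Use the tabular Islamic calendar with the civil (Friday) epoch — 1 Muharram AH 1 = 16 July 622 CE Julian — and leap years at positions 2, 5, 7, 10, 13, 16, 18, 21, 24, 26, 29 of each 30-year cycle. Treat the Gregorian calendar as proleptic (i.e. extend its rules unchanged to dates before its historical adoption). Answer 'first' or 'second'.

first

First date → JDN 2238886; second date → JDN 2239401.
JDN 2238886 < JDN 2239401, so the first date is earlier.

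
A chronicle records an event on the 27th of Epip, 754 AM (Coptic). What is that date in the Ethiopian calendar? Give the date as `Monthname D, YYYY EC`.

Julian Day Number of the source date = 2100389.
Converting JDN 2100389 to the Ethiopian calendar gives 27 Hamle 1030 EC.

Hamle 27, 1030 EC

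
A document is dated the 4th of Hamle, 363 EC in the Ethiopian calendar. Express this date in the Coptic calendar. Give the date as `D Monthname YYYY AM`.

Both dates share Julian Day Number 1856744; in the Coptic calendar that is 4 Epip 87 AM.

4 Epip 87 AM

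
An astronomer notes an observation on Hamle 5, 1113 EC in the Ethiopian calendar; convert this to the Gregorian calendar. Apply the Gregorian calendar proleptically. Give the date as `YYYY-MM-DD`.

Julian Day Number of the source date = 2130683.
Converting JDN 2130683 to the Gregorian calendar gives 6 July 1121 CE.

1121-07-06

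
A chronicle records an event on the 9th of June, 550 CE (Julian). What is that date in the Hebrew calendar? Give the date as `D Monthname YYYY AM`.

8 Tammuz 4310 AM

Both dates share Julian Day Number 1922105; in the Hebrew calendar that is 8 Tammuz 4310 AM.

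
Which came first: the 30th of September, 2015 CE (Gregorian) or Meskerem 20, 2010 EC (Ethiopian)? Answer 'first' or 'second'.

The two dates have Julian Day Numbers 2457296 and 2458027 respectively.
Since 2457296 < 2458027, the first date comes first.

first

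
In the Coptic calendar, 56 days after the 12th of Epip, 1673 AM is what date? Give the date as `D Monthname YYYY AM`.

3 Thout 1674 AM

JDN of the 12th of Epip, 1673 AM = 2436039.
2436039 + 56 = 2436095.
JDN 2436095 in the Coptic calendar is 3 Thout 1674 AM.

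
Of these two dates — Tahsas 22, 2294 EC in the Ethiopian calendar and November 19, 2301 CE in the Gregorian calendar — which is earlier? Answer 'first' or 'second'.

second

First date → JDN 2561850; second date → JDN 2561805.
JDN 2561805 < JDN 2561850, so the second date is earlier.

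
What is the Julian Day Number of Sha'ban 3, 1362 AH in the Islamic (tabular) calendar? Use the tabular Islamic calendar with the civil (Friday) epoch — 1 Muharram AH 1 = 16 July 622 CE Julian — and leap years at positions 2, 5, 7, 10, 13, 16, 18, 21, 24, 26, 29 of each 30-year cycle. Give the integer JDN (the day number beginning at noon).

In the Gregorian calendar the same day is 5 August 1943.
JDN 2451545 is 1 January 2000 CE (Gregorian); the target day is −20603 days from there, so JDN = 2430942.

2430942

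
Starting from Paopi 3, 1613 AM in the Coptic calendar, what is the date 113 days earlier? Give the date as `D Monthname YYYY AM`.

15 Paoni 1612 AM

Counting 113 days back from JDN 2413845 reaches JDN 2413732, which is 15 Paoni 1612 AM.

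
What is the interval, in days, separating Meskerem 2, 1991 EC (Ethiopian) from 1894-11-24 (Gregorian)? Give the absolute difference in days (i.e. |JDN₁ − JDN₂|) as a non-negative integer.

37912

JDN of the first date = 2451069.
JDN of the second date = 2413157.
|2413157 − 2451069| = 37912.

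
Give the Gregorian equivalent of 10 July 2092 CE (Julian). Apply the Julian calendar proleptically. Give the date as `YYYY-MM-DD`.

2092-07-23

For dates in this range the Gregorian date is 13 days ahead of the Julian.
10 July 2092 Julian + 13 days → 23 July 2092 Gregorian.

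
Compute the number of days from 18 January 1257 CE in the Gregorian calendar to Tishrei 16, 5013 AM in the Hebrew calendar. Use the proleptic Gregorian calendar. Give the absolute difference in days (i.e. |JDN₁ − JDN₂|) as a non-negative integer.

1574

First date → JDN 2180188; second date → JDN 2178614.
The interval is |2180188 − 2178614| = 1574 days.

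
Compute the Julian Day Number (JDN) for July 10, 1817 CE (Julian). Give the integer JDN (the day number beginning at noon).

Equivalently 22 July 1817 (Gregorian).
JDN 2299161 is 15 October 1582 CE (Gregorian); the target day is +85747 days from there, so JDN = 2384908.

2384908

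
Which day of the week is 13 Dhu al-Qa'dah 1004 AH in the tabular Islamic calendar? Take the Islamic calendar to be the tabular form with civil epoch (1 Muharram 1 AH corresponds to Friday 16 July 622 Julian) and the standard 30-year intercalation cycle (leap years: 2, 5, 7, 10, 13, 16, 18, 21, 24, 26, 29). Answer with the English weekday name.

Tuesday

In the Gregorian calendar this is 9 July 1596 (JDN 2304177).
Since JDN mod 7 = 1 (0 = Monday), the day is Tuesday.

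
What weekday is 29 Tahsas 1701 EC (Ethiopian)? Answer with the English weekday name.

Saturday

Equivalently 5 January 1709 Gregorian, JDN 2345264.
Since JDN mod 7 = 5 (0 = Monday), the day is Saturday.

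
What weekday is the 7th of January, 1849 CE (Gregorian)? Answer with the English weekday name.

Sunday

Since JDN mod 7 = 6 (0 = Monday), the day is Sunday.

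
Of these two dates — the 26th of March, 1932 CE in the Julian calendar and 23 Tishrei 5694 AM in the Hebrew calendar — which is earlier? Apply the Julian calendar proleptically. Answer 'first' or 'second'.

First date → JDN 2426806; second date → JDN 2427359.
JDN 2426806 < JDN 2427359, so the first date is earlier.

first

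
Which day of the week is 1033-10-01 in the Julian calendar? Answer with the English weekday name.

This is JDN 2098635 (7 October 1033 Gregorian).
JDN 2098635 mod 7 = 0, and JDN 0 was a Monday, so this is a Monday.

Monday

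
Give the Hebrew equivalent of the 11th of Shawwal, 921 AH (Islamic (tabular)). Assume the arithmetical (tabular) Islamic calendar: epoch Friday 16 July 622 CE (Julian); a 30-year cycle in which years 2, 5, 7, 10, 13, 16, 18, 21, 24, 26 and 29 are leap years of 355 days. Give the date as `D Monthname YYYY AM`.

Julian Day Number of the source date = 2274733.
Converting JDN 2274733 to the Hebrew calendar gives 11 Kislev 5276 AM.

11 Kislev 5276 AM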